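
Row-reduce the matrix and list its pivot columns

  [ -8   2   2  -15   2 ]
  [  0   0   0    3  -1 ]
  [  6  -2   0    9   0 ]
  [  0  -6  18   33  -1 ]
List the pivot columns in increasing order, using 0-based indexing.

0, 1, 3, 4

R1 ← -1/8·R1
R3 ← R3 − 6·R1
R2 <=> R3
R2 ← -2·R2
R4 ← R4 + 6·R2
R3 ← 1/3·R3
R4 ← R4 − 60·R3
R3 ← R3 + 1/3·R4
R2 ← R2 + 3·R4
R1 ← R1 + 1/4·R4
R2 ← R2 − 9/2·R3
R1 ← R1 − 15/8·R3
R1 ← R1 + 1/4·R2
Pivot columns are the columns containing a leading 1.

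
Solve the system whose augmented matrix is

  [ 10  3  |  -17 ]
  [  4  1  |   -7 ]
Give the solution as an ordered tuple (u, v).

(-2, 1)

ρ1 := 1/10·ρ1
  [ 1  3/10  |  -17/10 ]
  [ 4     1  |      -7 ]
ρ2 := ρ2 − 4·ρ1
  [ 1  3/10  |  -17/10 ]
  [ 0  -1/5  |    -1/5 ]
ρ2 := -5·ρ2
  [ 1  3/10  |  -17/10 ]
  [ 0     1  |       1 ]
ρ1 := ρ1 − 3/10·ρ2
  [ 1  0  |  -2 ]
  [ 0  1  |   1 ]
Reading off the last column: u = -2, v = 1.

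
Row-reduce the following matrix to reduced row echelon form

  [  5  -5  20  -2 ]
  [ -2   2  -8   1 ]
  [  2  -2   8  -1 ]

[[1, -1, 4, 0], [0, 0, 0, 1], [0, 0, 0, 0]]

r1 ← 1/5·r1
r2 ← r2 + 2·r1
r3 ← r3 − 2·r1
r2 ← 5·r2
r3 ← r3 + 1/5·r2
r1 ← r1 + 2/5·r2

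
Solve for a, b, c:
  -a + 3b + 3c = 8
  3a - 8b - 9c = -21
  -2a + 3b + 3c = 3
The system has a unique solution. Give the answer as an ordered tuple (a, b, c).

Form the augmented matrix and row-reduce:
  [ -1   3   3  |    8 ]
  [  3  -8  -9  |  -21 ]
  [ -2   3   3  |    3 ]
Multiply r1 by -1.
Subtract 3 times r1 from r2.
Add 2 times r1 to r3.
Add 3 times r2 to r3.
Multiply r3 by -1/3.
Add 3 times r3 to r1.
Add 3 times r2 to r1.
Reading off the last column: a = 5, b = 3, c = 4/3.

(5, 3, 4/3)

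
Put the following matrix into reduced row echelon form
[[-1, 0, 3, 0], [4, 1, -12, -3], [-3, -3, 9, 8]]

Multiply R1 by -1.
  [  1   0   -3   0 ]
  [  4   1  -12  -3 ]
  [ -3  -3    9   8 ]
Subtract 4 times R1 from R2.
  [  1   0  -3   0 ]
  [  0   1   0  -3 ]
  [ -3  -3   9   8 ]
Add 3 times R1 to R3.
  [ 1   0  -3   0 ]
  [ 0   1   0  -3 ]
  [ 0  -3   0   8 ]
Add 3 times R2 to R3.
  [ 1  0  -3   0 ]
  [ 0  1   0  -3 ]
  [ 0  0   0  -1 ]
Multiply R3 by -1.
  [ 1  0  -3   0 ]
  [ 0  1   0  -3 ]
  [ 0  0   0   1 ]
Add 3 times R3 to R2.
  [ 1  0  -3  0 ]
  [ 0  1   0  0 ]
  [ 0  0   0  1 ]

[[1, 0, -3, 0], [0, 1, 0, 0], [0, 0, 0, 1]]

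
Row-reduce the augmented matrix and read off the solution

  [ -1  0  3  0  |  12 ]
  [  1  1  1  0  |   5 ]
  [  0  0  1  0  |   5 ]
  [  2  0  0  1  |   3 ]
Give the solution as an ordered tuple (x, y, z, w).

(3, -3, 5, -3)

ρ1 := -1·ρ1
  [ 1  0  -3  0  |  -12 ]
  [ 1  1   1  0  |    5 ]
  [ 0  0   1  0  |    5 ]
  [ 2  0   0  1  |    3 ]
ρ2 := ρ2 − ρ1
  [ 1  0  -3  0  |  -12 ]
  [ 0  1   4  0  |   17 ]
  [ 0  0   1  0  |    5 ]
  [ 2  0   0  1  |    3 ]
ρ4 := ρ4 − 2·ρ1
  [ 1  0  -3  0  |  -12 ]
  [ 0  1   4  0  |   17 ]
  [ 0  0   1  0  |    5 ]
  [ 0  0   6  1  |   27 ]
ρ4 := ρ4 − 6·ρ3
  [ 1  0  -3  0  |  -12 ]
  [ 0  1   4  0  |   17 ]
  [ 0  0   1  0  |    5 ]
  [ 0  0   0  1  |   -3 ]
ρ2 := ρ2 − 4·ρ3
  [ 1  0  -3  0  |  -12 ]
  [ 0  1   0  0  |   -3 ]
  [ 0  0   1  0  |    5 ]
  [ 0  0   0  1  |   -3 ]
ρ1 := ρ1 + 3·ρ3
  [ 1  0  0  0  |   3 ]
  [ 0  1  0  0  |  -3 ]
  [ 0  0  1  0  |   5 ]
  [ 0  0  0  1  |  -3 ]
Reading off the last column: x = 3, y = -3, z = 5, w = -3.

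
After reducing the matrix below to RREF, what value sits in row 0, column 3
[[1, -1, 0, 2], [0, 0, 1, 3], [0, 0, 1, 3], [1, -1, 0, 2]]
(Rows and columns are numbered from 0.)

r4 -> r4 − r1
r3 -> r3 − r2

2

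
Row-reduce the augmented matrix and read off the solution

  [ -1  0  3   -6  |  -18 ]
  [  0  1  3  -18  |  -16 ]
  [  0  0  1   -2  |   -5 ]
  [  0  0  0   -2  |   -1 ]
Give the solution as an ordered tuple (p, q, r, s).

ρ1 -> -1·ρ1
  [ 1  0  -3    6  |   18 ]
  [ 0  1   3  -18  |  -16 ]
  [ 0  0   1   -2  |   -5 ]
  [ 0  0   0   -2  |   -1 ]
ρ4 -> -1/2·ρ4
  [ 1  0  -3    6  |   18 ]
  [ 0  1   3  -18  |  -16 ]
  [ 0  0   1   -2  |   -5 ]
  [ 0  0   0    1  |  1/2 ]
ρ3 -> ρ3 + 2·ρ4
  [ 1  0  -3    6  |   18 ]
  [ 0  1   3  -18  |  -16 ]
  [ 0  0   1    0  |   -4 ]
  [ 0  0   0    1  |  1/2 ]
ρ2 -> ρ2 + 18·ρ4
  [ 1  0  -3  6  |   18 ]
  [ 0  1   3  0  |   -7 ]
  [ 0  0   1  0  |   -4 ]
  [ 0  0   0  1  |  1/2 ]
ρ1 -> ρ1 − 6·ρ4
  [ 1  0  -3  0  |   15 ]
  [ 0  1   3  0  |   -7 ]
  [ 0  0   1  0  |   -4 ]
  [ 0  0   0  1  |  1/2 ]
ρ2 -> ρ2 − 3·ρ3
  [ 1  0  -3  0  |   15 ]
  [ 0  1   0  0  |    5 ]
  [ 0  0   1  0  |   -4 ]
  [ 0  0   0  1  |  1/2 ]
ρ1 -> ρ1 + 3·ρ3
  [ 1  0  0  0  |    3 ]
  [ 0  1  0  0  |    5 ]
  [ 0  0  1  0  |   -4 ]
  [ 0  0  0  1  |  1/2 ]
Reading off the last column: p = 3, q = 5, r = -4, s = 1/2.

(3, 5, -4, 1/2)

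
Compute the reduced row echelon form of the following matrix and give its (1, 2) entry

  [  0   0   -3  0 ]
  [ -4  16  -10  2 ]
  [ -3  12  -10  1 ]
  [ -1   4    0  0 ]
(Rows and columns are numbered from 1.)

-4

Swap r1 and r2.
  [ -4  16  -10  2 ]
  [  0   0   -3  0 ]
  [ -3  12  -10  1 ]
  [ -1   4    0  0 ]
Multiply r1 by -1/4.
  [  1  -4  5/2  -1/2 ]
  [  0   0   -3     0 ]
  [ -3  12  -10     1 ]
  [ -1   4    0     0 ]
Add 3 times r1 to r3.
  [  1  -4   5/2  -1/2 ]
  [  0   0    -3     0 ]
  [  0   0  -5/2  -1/2 ]
  [ -1   4     0     0 ]
Add r1 to r4.
  [ 1  -4   5/2  -1/2 ]
  [ 0   0    -3     0 ]
  [ 0   0  -5/2  -1/2 ]
  [ 0   0   5/2  -1/2 ]
Multiply r2 by -1/3.
  [ 1  -4   5/2  -1/2 ]
  [ 0   0     1     0 ]
  [ 0   0  -5/2  -1/2 ]
  [ 0   0   5/2  -1/2 ]
Add 5/2 times r2 to r3.
  [ 1  -4  5/2  -1/2 ]
  [ 0   0    1     0 ]
  [ 0   0    0  -1/2 ]
  [ 0   0  5/2  -1/2 ]
Subtract 5/2 times r2 from r4.
  [ 1  -4  5/2  -1/2 ]
  [ 0   0    1     0 ]
  [ 0   0    0  -1/2 ]
  [ 0   0    0  -1/2 ]
Multiply r3 by -2.
  [ 1  -4  5/2  -1/2 ]
  [ 0   0    1     0 ]
  [ 0   0    0     1 ]
  [ 0   0    0  -1/2 ]
Add 1/2 times r3 to r4.
  [ 1  -4  5/2  -1/2 ]
  [ 0   0    1     0 ]
  [ 0   0    0     1 ]
  [ 0   0    0     0 ]
Add 1/2 times r3 to r1.
  [ 1  -4  5/2  0 ]
  [ 0   0    1  0 ]
  [ 0   0    0  1 ]
  [ 0   0    0  0 ]
Subtract 5/2 times r2 from r1.
  [ 1  -4  0  0 ]
  [ 0   0  1  0 ]
  [ 0   0  0  1 ]
  [ 0   0  0  0 ]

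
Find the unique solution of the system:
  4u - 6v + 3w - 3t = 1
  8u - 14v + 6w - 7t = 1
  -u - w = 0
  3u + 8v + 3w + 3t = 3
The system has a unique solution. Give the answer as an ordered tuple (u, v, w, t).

Form the augmented matrix and row-reduce:
  [  4   -6   3  -3  |  1 ]
  [  8  -14   6  -7  |  1 ]
  [ -1    0  -1   0  |  0 ]
  [  3    8   3   3  |  3 ]
Multiply R1 by 1/4.
  [  1  -3/2  3/4  -3/4  |  1/4 ]
  [  8   -14    6    -7  |    1 ]
  [ -1     0   -1     0  |    0 ]
  [  3     8    3     3  |    3 ]
Subtract 8 times R1 from R2.
  [  1  -3/2  3/4  -3/4  |  1/4 ]
  [  0    -2    0    -1  |   -1 ]
  [ -1     0   -1     0  |    0 ]
  [  3     8    3     3  |    3 ]
Add R1 to R3.
  [ 1  -3/2   3/4  -3/4  |  1/4 ]
  [ 0    -2     0    -1  |   -1 ]
  [ 0  -3/2  -1/4  -3/4  |  1/4 ]
  [ 3     8     3     3  |    3 ]
Subtract 3 times R1 from R4.
  [ 1  -3/2   3/4  -3/4  |  1/4 ]
  [ 0    -2     0    -1  |   -1 ]
  [ 0  -3/2  -1/4  -3/4  |  1/4 ]
  [ 0  25/2   3/4  21/4  |  9/4 ]
Multiply R2 by -1/2.
  [ 1  -3/2   3/4  -3/4  |  1/4 ]
  [ 0     1     0   1/2  |  1/2 ]
  [ 0  -3/2  -1/4  -3/4  |  1/4 ]
  [ 0  25/2   3/4  21/4  |  9/4 ]
Add 3/2 times R2 to R3.
  [ 1  -3/2   3/4  -3/4  |  1/4 ]
  [ 0     1     0   1/2  |  1/2 ]
  [ 0     0  -1/4     0  |    1 ]
  [ 0  25/2   3/4  21/4  |  9/4 ]
Subtract 25/2 times R2 from R4.
  [ 1  -3/2   3/4  -3/4  |  1/4 ]
  [ 0     1     0   1/2  |  1/2 ]
  [ 0     0  -1/4     0  |    1 ]
  [ 0     0   3/4    -1  |   -4 ]
Multiply R3 by -4.
  [ 1  -3/2  3/4  -3/4  |  1/4 ]
  [ 0     1    0   1/2  |  1/2 ]
  [ 0     0    1     0  |   -4 ]
  [ 0     0  3/4    -1  |   -4 ]
Subtract 3/4 times R3 from R4.
  [ 1  -3/2  3/4  -3/4  |  1/4 ]
  [ 0     1    0   1/2  |  1/2 ]
  [ 0     0    1     0  |   -4 ]
  [ 0     0    0    -1  |   -1 ]
Multiply R4 by -1.
  [ 1  -3/2  3/4  -3/4  |  1/4 ]
  [ 0     1    0   1/2  |  1/2 ]
  [ 0     0    1     0  |   -4 ]
  [ 0     0    0     1  |    1 ]
Subtract 1/2 times R4 from R2.
  [ 1  -3/2  3/4  -3/4  |  1/4 ]
  [ 0     1    0     0  |    0 ]
  [ 0     0    1     0  |   -4 ]
  [ 0     0    0     1  |    1 ]
Add 3/4 times R4 to R1.
  [ 1  -3/2  3/4  0  |   1 ]
  [ 0     1    0  0  |   0 ]
  [ 0     0    1  0  |  -4 ]
  [ 0     0    0  1  |   1 ]
Subtract 3/4 times R3 from R1.
  [ 1  -3/2  0  0  |   4 ]
  [ 0     1  0  0  |   0 ]
  [ 0     0  1  0  |  -4 ]
  [ 0     0  0  1  |   1 ]
Add 3/2 times R2 to R1.
  [ 1  0  0  0  |   4 ]
  [ 0  1  0  0  |   0 ]
  [ 0  0  1  0  |  -4 ]
  [ 0  0  0  1  |   1 ]
Reading off the last column: u = 4, v = 0, w = -4, t = 1.

(4, 0, -4, 1)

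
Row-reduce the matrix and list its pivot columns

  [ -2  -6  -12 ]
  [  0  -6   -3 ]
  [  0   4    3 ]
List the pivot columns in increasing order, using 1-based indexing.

R1 -> -1/2·R1
  [ 1   3   6 ]
  [ 0  -6  -3 ]
  [ 0   4   3 ]
R2 -> -1/6·R2
  [ 1  3    6 ]
  [ 0  1  1/2 ]
  [ 0  4    3 ]
R3 -> R3 − 4·R2
  [ 1  3    6 ]
  [ 0  1  1/2 ]
  [ 0  0    1 ]
R2 -> R2 − 1/2·R3
  [ 1  3  6 ]
  [ 0  1  0 ]
  [ 0  0  1 ]
R1 -> R1 − 6·R3
  [ 1  3  0 ]
  [ 0  1  0 ]
  [ 0  0  1 ]
R1 -> R1 − 3·R2
  [ 1  0  0 ]
  [ 0  1  0 ]
  [ 0  0  1 ]
Pivot columns are the columns containing a leading 1.

1, 2, 3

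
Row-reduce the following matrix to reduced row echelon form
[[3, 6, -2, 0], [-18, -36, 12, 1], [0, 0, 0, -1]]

[[1, 2, -2/3, 0], [0, 0, 0, 1], [0, 0, 0, 0]]

Multiply R1 by 1/3.
  [   1    2  -2/3   0 ]
  [ -18  -36    12   1 ]
  [   0    0     0  -1 ]
Add 18 times R1 to R2.
  [ 1  2  -2/3   0 ]
  [ 0  0     0   1 ]
  [ 0  0     0  -1 ]
Add R2 to R3.
  [ 1  2  -2/3  0 ]
  [ 0  0     0  1 ]
  [ 0  0     0  0 ]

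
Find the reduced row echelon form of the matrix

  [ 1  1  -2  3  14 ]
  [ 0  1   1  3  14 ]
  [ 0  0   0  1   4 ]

ρ2 := ρ2 − 3·ρ3
  [ 1  1  -2  3  14 ]
  [ 0  1   1  0   2 ]
  [ 0  0   0  1   4 ]
ρ1 := ρ1 − 3·ρ3
  [ 1  1  -2  0  2 ]
  [ 0  1   1  0  2 ]
  [ 0  0   0  1  4 ]
ρ1 := ρ1 − ρ2
  [ 1  0  -3  0  0 ]
  [ 0  1   1  0  2 ]
  [ 0  0   0  1  4 ]

[[1, 0, -3, 0, 0], [0, 1, 1, 0, 2], [0, 0, 0, 1, 4]]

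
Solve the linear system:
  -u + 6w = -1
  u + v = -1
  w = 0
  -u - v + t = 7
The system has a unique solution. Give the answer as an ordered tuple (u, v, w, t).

(1, -2, 0, 6)

Form the augmented matrix and row-reduce:
  [ -1   0  6  0  |  -1 ]
  [  1   1  0  0  |  -1 ]
  [  0   0  1  0  |   0 ]
  [ -1  -1  0  1  |   7 ]
R1 -> -1·R1
  [  1   0  -6  0  |   1 ]
  [  1   1   0  0  |  -1 ]
  [  0   0   1  0  |   0 ]
  [ -1  -1   0  1  |   7 ]
R2 -> R2 − R1
  [  1   0  -6  0  |   1 ]
  [  0   1   6  0  |  -2 ]
  [  0   0   1  0  |   0 ]
  [ -1  -1   0  1  |   7 ]
R4 -> R4 + R1
  [ 1   0  -6  0  |   1 ]
  [ 0   1   6  0  |  -2 ]
  [ 0   0   1  0  |   0 ]
  [ 0  -1  -6  1  |   8 ]
R4 -> R4 + R2
  [ 1  0  -6  0  |   1 ]
  [ 0  1   6  0  |  -2 ]
  [ 0  0   1  0  |   0 ]
  [ 0  0   0  1  |   6 ]
R2 -> R2 − 6·R3
  [ 1  0  -6  0  |   1 ]
  [ 0  1   0  0  |  -2 ]
  [ 0  0   1  0  |   0 ]
  [ 0  0   0  1  |   6 ]
R1 -> R1 + 6·R3
  [ 1  0  0  0  |   1 ]
  [ 0  1  0  0  |  -2 ]
  [ 0  0  1  0  |   0 ]
  [ 0  0  0  1  |   6 ]
Reading off the last column: u = 1, v = -2, w = 0, t = 6.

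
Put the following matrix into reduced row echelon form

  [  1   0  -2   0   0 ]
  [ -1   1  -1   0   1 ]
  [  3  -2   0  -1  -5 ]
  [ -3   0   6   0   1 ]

[[1, 0, -2, 0, 0], [0, 1, -3, 0, 0], [0, 0, 0, 1, 0], [0, 0, 0, 0, 1]]

Add r1 to r2.
  [  1   0  -2   0   0 ]
  [  0   1  -3   0   1 ]
  [  3  -2   0  -1  -5 ]
  [ -3   0   6   0   1 ]
Subtract 3 times r1 from r3.
  [  1   0  -2   0   0 ]
  [  0   1  -3   0   1 ]
  [  0  -2   6  -1  -5 ]
  [ -3   0   6   0   1 ]
Add 3 times r1 to r4.
  [ 1   0  -2   0   0 ]
  [ 0   1  -3   0   1 ]
  [ 0  -2   6  -1  -5 ]
  [ 0   0   0   0   1 ]
Add 2 times r2 to r3.
  [ 1  0  -2   0   0 ]
  [ 0  1  -3   0   1 ]
  [ 0  0   0  -1  -3 ]
  [ 0  0   0   0   1 ]
Multiply r3 by -1.
  [ 1  0  -2  0  0 ]
  [ 0  1  -3  0  1 ]
  [ 0  0   0  1  3 ]
  [ 0  0   0  0  1 ]
Subtract 3 times r4 from r3.
  [ 1  0  -2  0  0 ]
  [ 0  1  -3  0  1 ]
  [ 0  0   0  1  0 ]
  [ 0  0   0  0  1 ]
Subtract r4 from r2.
  [ 1  0  -2  0  0 ]
  [ 0  1  -3  0  0 ]
  [ 0  0   0  1  0 ]
  [ 0  0   0  0  1 ]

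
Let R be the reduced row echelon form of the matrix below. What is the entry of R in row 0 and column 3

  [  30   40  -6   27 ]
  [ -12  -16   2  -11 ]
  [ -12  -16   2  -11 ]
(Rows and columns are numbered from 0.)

ρ1 → 1/30·ρ1
  [   1  4/3  -1/5  9/10 ]
  [ -12  -16     2   -11 ]
  [ -12  -16     2   -11 ]
ρ2 → ρ2 + 12·ρ1
  [   1  4/3  -1/5  9/10 ]
  [   0    0  -2/5  -1/5 ]
  [ -12  -16     2   -11 ]
ρ3 → ρ3 + 12·ρ1
  [ 1  4/3  -1/5  9/10 ]
  [ 0    0  -2/5  -1/5 ]
  [ 0    0  -2/5  -1/5 ]
ρ2 → -5/2·ρ2
  [ 1  4/3  -1/5  9/10 ]
  [ 0    0     1   1/2 ]
  [ 0    0  -2/5  -1/5 ]
ρ3 → ρ3 + 2/5·ρ2
  [ 1  4/3  -1/5  9/10 ]
  [ 0    0     1   1/2 ]
  [ 0    0     0     0 ]
ρ1 → ρ1 + 1/5·ρ2
  [ 1  4/3  0    1 ]
  [ 0    0  1  1/2 ]
  [ 0    0  0    0 ]

1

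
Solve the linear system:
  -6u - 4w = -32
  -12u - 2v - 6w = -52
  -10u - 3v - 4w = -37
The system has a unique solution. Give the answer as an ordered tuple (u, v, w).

(2, -1, 5)

Form the augmented matrix and row-reduce:
  [  -6   0  -4  |  -32 ]
  [ -12  -2  -6  |  -52 ]
  [ -10  -3  -4  |  -37 ]
r1 ← -1/6·r1
  [   1   0  2/3  |  16/3 ]
  [ -12  -2   -6  |   -52 ]
  [ -10  -3   -4  |   -37 ]
r2 ← r2 + 12·r1
  [   1   0  2/3  |  16/3 ]
  [   0  -2    2  |    12 ]
  [ -10  -3   -4  |   -37 ]
r3 ← r3 + 10·r1
  [ 1   0  2/3  |  16/3 ]
  [ 0  -2    2  |    12 ]
  [ 0  -3  8/3  |  49/3 ]
r2 ← -1/2·r2
  [ 1   0  2/3  |  16/3 ]
  [ 0   1   -1  |    -6 ]
  [ 0  -3  8/3  |  49/3 ]
r3 ← r3 + 3·r2
  [ 1  0   2/3  |  16/3 ]
  [ 0  1    -1  |    -6 ]
  [ 0  0  -1/3  |  -5/3 ]
r3 ← -3·r3
  [ 1  0  2/3  |  16/3 ]
  [ 0  1   -1  |    -6 ]
  [ 0  0    1  |     5 ]
r2 ← r2 + r3
  [ 1  0  2/3  |  16/3 ]
  [ 0  1    0  |    -1 ]
  [ 0  0    1  |     5 ]
r1 ← r1 − 2/3·r3
  [ 1  0  0  |   2 ]
  [ 0  1  0  |  -1 ]
  [ 0  0  1  |   5 ]
Reading off the last column: u = 2, v = -1, w = 5.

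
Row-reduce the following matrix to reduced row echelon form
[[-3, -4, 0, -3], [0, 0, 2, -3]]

R1 -> -1/3·R1
  [ 1  4/3  0   1 ]
  [ 0    0  2  -3 ]
R2 -> 1/2·R2
  [ 1  4/3  0     1 ]
  [ 0    0  1  -3/2 ]

[[1, 4/3, 0, 1], [0, 0, 1, -3/2]]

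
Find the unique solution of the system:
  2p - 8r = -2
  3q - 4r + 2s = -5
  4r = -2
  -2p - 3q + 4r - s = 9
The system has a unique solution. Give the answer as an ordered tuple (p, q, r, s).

Form the augmented matrix and row-reduce:
  [  2   0  -8   0  |  -2 ]
  [  0   3  -4   2  |  -5 ]
  [  0   0   4   0  |  -2 ]
  [ -2  -3   4  -1  |   9 ]
r1 → 1/2·r1
  [  1   0  -4   0  |  -1 ]
  [  0   3  -4   2  |  -5 ]
  [  0   0   4   0  |  -2 ]
  [ -2  -3   4  -1  |   9 ]
r4 → r4 + 2·r1
  [ 1   0  -4   0  |  -1 ]
  [ 0   3  -4   2  |  -5 ]
  [ 0   0   4   0  |  -2 ]
  [ 0  -3  -4  -1  |   7 ]
r2 → 1/3·r2
  [ 1   0    -4    0  |    -1 ]
  [ 0   1  -4/3  2/3  |  -5/3 ]
  [ 0   0     4    0  |    -2 ]
  [ 0  -3    -4   -1  |     7 ]
r4 → r4 + 3·r2
  [ 1  0    -4    0  |    -1 ]
  [ 0  1  -4/3  2/3  |  -5/3 ]
  [ 0  0     4    0  |    -2 ]
  [ 0  0    -8    1  |     2 ]
r3 → 1/4·r3
  [ 1  0    -4    0  |    -1 ]
  [ 0  1  -4/3  2/3  |  -5/3 ]
  [ 0  0     1    0  |  -1/2 ]
  [ 0  0    -8    1  |     2 ]
r4 → r4 + 8·r3
  [ 1  0    -4    0  |    -1 ]
  [ 0  1  -4/3  2/3  |  -5/3 ]
  [ 0  0     1    0  |  -1/2 ]
  [ 0  0     0    1  |    -2 ]
r2 → r2 − 2/3·r4
  [ 1  0    -4  0  |    -1 ]
  [ 0  1  -4/3  0  |  -1/3 ]
  [ 0  0     1  0  |  -1/2 ]
  [ 0  0     0  1  |    -2 ]
r2 → r2 + 4/3·r3
  [ 1  0  -4  0  |    -1 ]
  [ 0  1   0  0  |    -1 ]
  [ 0  0   1  0  |  -1/2 ]
  [ 0  0   0  1  |    -2 ]
r1 → r1 + 4·r3
  [ 1  0  0  0  |    -3 ]
  [ 0  1  0  0  |    -1 ]
  [ 0  0  1  0  |  -1/2 ]
  [ 0  0  0  1  |    -2 ]
Reading off the last column: p = -3, q = -1, r = -1/2, s = -2.

(-3, -1, -1/2, -2)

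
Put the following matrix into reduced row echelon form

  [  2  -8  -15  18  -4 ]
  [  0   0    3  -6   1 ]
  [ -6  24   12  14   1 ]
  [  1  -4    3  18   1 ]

[[1, -4, 0, 0, 0], [0, 0, 1, 0, 0], [0, 0, 0, 1, 0], [0, 0, 0, 0, 1]]

r1 ← 1/2·r1
  [  1  -4  -15/2   9  -2 ]
  [  0   0      3  -6   1 ]
  [ -6  24     12  14   1 ]
  [  1  -4      3  18   1 ]
r3 ← r3 + 6·r1
  [ 1  -4  -15/2   9   -2 ]
  [ 0   0      3  -6    1 ]
  [ 0   0    -33  68  -11 ]
  [ 1  -4      3  18    1 ]
r4 ← r4 − r1
  [ 1  -4  -15/2   9   -2 ]
  [ 0   0      3  -6    1 ]
  [ 0   0    -33  68  -11 ]
  [ 0   0   21/2   9    3 ]
r2 ← 1/3·r2
  [ 1  -4  -15/2   9   -2 ]
  [ 0   0      1  -2  1/3 ]
  [ 0   0    -33  68  -11 ]
  [ 0   0   21/2   9    3 ]
r3 ← r3 + 33·r2
  [ 1  -4  -15/2   9   -2 ]
  [ 0   0      1  -2  1/3 ]
  [ 0   0      0   2    0 ]
  [ 0   0   21/2   9    3 ]
r4 ← r4 − 21/2·r2
  [ 1  -4  -15/2   9    -2 ]
  [ 0   0      1  -2   1/3 ]
  [ 0   0      0   2     0 ]
  [ 0   0      0  30  -1/2 ]
r3 ← 1/2·r3
  [ 1  -4  -15/2   9    -2 ]
  [ 0   0      1  -2   1/3 ]
  [ 0   0      0   1     0 ]
  [ 0   0      0  30  -1/2 ]
r4 ← r4 − 30·r3
  [ 1  -4  -15/2   9    -2 ]
  [ 0   0      1  -2   1/3 ]
  [ 0   0      0   1     0 ]
  [ 0   0      0   0  -1/2 ]
r4 ← -2·r4
  [ 1  -4  -15/2   9   -2 ]
  [ 0   0      1  -2  1/3 ]
  [ 0   0      0   1    0 ]
  [ 0   0      0   0    1 ]
r2 ← r2 − 1/3·r4
  [ 1  -4  -15/2   9  -2 ]
  [ 0   0      1  -2   0 ]
  [ 0   0      0   1   0 ]
  [ 0   0      0   0   1 ]
r1 ← r1 + 2·r4
  [ 1  -4  -15/2   9  0 ]
  [ 0   0      1  -2  0 ]
  [ 0   0      0   1  0 ]
  [ 0   0      0   0  1 ]
r2 ← r2 + 2·r3
  [ 1  -4  -15/2  9  0 ]
  [ 0   0      1  0  0 ]
  [ 0   0      0  1  0 ]
  [ 0   0      0  0  1 ]
r1 ← r1 − 9·r3
  [ 1  -4  -15/2  0  0 ]
  [ 0   0      1  0  0 ]
  [ 0   0      0  1  0 ]
  [ 0   0      0  0  1 ]
r1 ← r1 + 15/2·r2
  [ 1  -4  0  0  0 ]
  [ 0   0  1  0  0 ]
  [ 0   0  0  1  0 ]
  [ 0   0  0  0  1 ]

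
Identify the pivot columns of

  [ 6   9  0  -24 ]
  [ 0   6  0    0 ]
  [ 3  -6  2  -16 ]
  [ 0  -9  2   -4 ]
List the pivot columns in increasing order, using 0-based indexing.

R1 ← 1/6·R1
R3 ← R3 − 3·R1
R2 ← 1/6·R2
R3 ← R3 + 21/2·R2
R4 ← R4 + 9·R2
R3 ← 1/2·R3
R4 ← R4 − 2·R3
R1 ← R1 − 3/2·R2
Pivot columns are the columns containing a leading 1.

0, 1, 2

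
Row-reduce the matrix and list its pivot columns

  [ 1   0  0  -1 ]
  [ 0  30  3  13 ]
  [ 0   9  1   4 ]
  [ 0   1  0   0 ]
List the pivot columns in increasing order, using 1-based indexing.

R2 → 1/30·R2
  [ 1  0     0     -1 ]
  [ 0  1  1/10  13/30 ]
  [ 0  9     1      4 ]
  [ 0  1     0      0 ]
R3 → R3 − 9·R2
  [ 1  0     0     -1 ]
  [ 0  1  1/10  13/30 ]
  [ 0  0  1/10   1/10 ]
  [ 0  1     0      0 ]
R4 → R4 − R2
  [ 1  0      0      -1 ]
  [ 0  1   1/10   13/30 ]
  [ 0  0   1/10    1/10 ]
  [ 0  0  -1/10  -13/30 ]
R3 → 10·R3
  [ 1  0      0      -1 ]
  [ 0  1   1/10   13/30 ]
  [ 0  0      1       1 ]
  [ 0  0  -1/10  -13/30 ]
R4 → R4 + 1/10·R3
  [ 1  0     0     -1 ]
  [ 0  1  1/10  13/30 ]
  [ 0  0     1      1 ]
  [ 0  0     0   -1/3 ]
R4 → -3·R4
  [ 1  0     0     -1 ]
  [ 0  1  1/10  13/30 ]
  [ 0  0     1      1 ]
  [ 0  0     0      1 ]
R3 → R3 − R4
  [ 1  0     0     -1 ]
  [ 0  1  1/10  13/30 ]
  [ 0  0     1      0 ]
  [ 0  0     0      1 ]
R2 → R2 − 13/30·R4
  [ 1  0     0  -1 ]
  [ 0  1  1/10   0 ]
  [ 0  0     1   0 ]
  [ 0  0     0   1 ]
R1 → R1 + R4
  [ 1  0     0  0 ]
  [ 0  1  1/10  0 ]
  [ 0  0     1  0 ]
  [ 0  0     0  1 ]
R2 → R2 − 1/10·R3
  [ 1  0  0  0 ]
  [ 0  1  0  0 ]
  [ 0  0  1  0 ]
  [ 0  0  0  1 ]
Pivot columns are the columns containing a leading 1.

1, 2, 3, 4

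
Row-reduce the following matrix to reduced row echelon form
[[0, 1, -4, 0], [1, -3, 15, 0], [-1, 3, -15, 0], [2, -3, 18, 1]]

ρ1 <=> ρ2
ρ3 := ρ3 + ρ1
ρ4 := ρ4 − 2·ρ1
ρ4 := ρ4 − 3·ρ2
ρ3 <=> ρ4
ρ1 := ρ1 + 3·ρ2

[[1, 0, 3, 0], [0, 1, -4, 0], [0, 0, 0, 1], [0, 0, 0, 0]]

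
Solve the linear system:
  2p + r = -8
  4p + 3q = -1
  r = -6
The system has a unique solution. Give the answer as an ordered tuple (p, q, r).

Form the augmented matrix and row-reduce:
  [ 2  0  1  |  -8 ]
  [ 4  3  0  |  -1 ]
  [ 0  0  1  |  -6 ]
R1 -> 1/2·R1
R2 -> R2 − 4·R1
R2 -> 1/3·R2
R2 -> R2 + 2/3·R3
R1 -> R1 − 1/2·R3
Reading off the last column: p = -1, q = 1, r = -6.

(-1, 1, -6)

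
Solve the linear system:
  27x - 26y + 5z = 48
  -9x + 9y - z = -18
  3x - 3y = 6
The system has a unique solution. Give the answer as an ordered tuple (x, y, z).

Form the augmented matrix and row-reduce:
  [ 27  -26   5  |   48 ]
  [ -9    9  -1  |  -18 ]
  [  3   -3   0  |    6 ]
R1 := 1/27·R1
R2 := R2 + 9·R1
R3 := R3 − 3·R1
R2 := 3·R2
R3 := R3 + 1/9·R2
R3 := -3·R3
R2 := R2 − 2·R3
R1 := R1 − 5/27·R3
R1 := R1 + 26/27·R2
Reading off the last column: x = -4, y = -6, z = 0.

(-4, -6, 0)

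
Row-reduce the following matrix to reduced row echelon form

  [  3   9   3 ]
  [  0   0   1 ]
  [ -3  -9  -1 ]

[[1, 3, 0], [0, 0, 1], [0, 0, 0]]

Multiply r1 by 1/3.
  [  1   3   1 ]
  [  0   0   1 ]
  [ -3  -9  -1 ]
Add 3 times r1 to r3.
  [ 1  3  1 ]
  [ 0  0  1 ]
  [ 0  0  2 ]
Subtract 2 times r2 from r3.
  [ 1  3  1 ]
  [ 0  0  1 ]
  [ 0  0  0 ]
Subtract r2 from r1.
  [ 1  3  0 ]
  [ 0  0  1 ]
  [ 0  0  0 ]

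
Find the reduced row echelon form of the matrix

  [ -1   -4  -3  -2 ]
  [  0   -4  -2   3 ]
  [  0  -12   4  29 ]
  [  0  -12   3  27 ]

[[1, 0, 0, 3], [0, 1, 0, -7/4], [0, 0, 1, 2], [0, 0, 0, 0]]

r1 -> -1·r1
  [ 1    4   3   2 ]
  [ 0   -4  -2   3 ]
  [ 0  -12   4  29 ]
  [ 0  -12   3  27 ]
r2 -> -1/4·r2
  [ 1    4    3     2 ]
  [ 0    1  1/2  -3/4 ]
  [ 0  -12    4    29 ]
  [ 0  -12    3    27 ]
r3 -> r3 + 12·r2
  [ 1    4    3     2 ]
  [ 0    1  1/2  -3/4 ]
  [ 0    0   10    20 ]
  [ 0  -12    3    27 ]
r4 -> r4 + 12·r2
  [ 1  4    3     2 ]
  [ 0  1  1/2  -3/4 ]
  [ 0  0   10    20 ]
  [ 0  0    9    18 ]
r3 -> 1/10·r3
  [ 1  4    3     2 ]
  [ 0  1  1/2  -3/4 ]
  [ 0  0    1     2 ]
  [ 0  0    9    18 ]
r4 -> r4 − 9·r3
  [ 1  4    3     2 ]
  [ 0  1  1/2  -3/4 ]
  [ 0  0    1     2 ]
  [ 0  0    0     0 ]
r2 -> r2 − 1/2·r3
  [ 1  4  3     2 ]
  [ 0  1  0  -7/4 ]
  [ 0  0  1     2 ]
  [ 0  0  0     0 ]
r1 -> r1 − 3·r3
  [ 1  4  0    -4 ]
  [ 0  1  0  -7/4 ]
  [ 0  0  1     2 ]
  [ 0  0  0     0 ]
r1 -> r1 − 4·r2
  [ 1  0  0     3 ]
  [ 0  1  0  -7/4 ]
  [ 0  0  1     2 ]
  [ 0  0  0     0 ]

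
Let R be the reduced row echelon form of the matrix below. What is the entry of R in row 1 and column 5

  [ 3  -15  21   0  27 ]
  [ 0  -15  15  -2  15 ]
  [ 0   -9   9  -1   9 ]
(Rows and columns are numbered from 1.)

4

ρ1 → 1/3·ρ1
  [ 1   -5   7   0   9 ]
  [ 0  -15  15  -2  15 ]
  [ 0   -9   9  -1   9 ]
ρ2 → -1/15·ρ2
  [ 1  -5   7     0   9 ]
  [ 0   1  -1  2/15  -1 ]
  [ 0  -9   9    -1   9 ]
ρ3 → ρ3 + 9·ρ2
  [ 1  -5   7     0   9 ]
  [ 0   1  -1  2/15  -1 ]
  [ 0   0   0   1/5   0 ]
ρ3 → 5·ρ3
  [ 1  -5   7     0   9 ]
  [ 0   1  -1  2/15  -1 ]
  [ 0   0   0     1   0 ]
ρ2 → ρ2 − 2/15·ρ3
  [ 1  -5   7  0   9 ]
  [ 0   1  -1  0  -1 ]
  [ 0   0   0  1   0 ]
ρ1 → ρ1 + 5·ρ2
  [ 1  0   2  0   4 ]
  [ 0  1  -1  0  -1 ]
  [ 0  0   0  1   0 ]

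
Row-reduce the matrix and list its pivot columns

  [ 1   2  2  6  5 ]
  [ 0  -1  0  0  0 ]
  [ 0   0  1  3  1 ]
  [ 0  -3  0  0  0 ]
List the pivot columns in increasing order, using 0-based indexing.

R2 ← -1·R2
  [ 1   2  2  6  5 ]
  [ 0   1  0  0  0 ]
  [ 0   0  1  3  1 ]
  [ 0  -3  0  0  0 ]
R4 ← R4 + 3·R2
  [ 1  2  2  6  5 ]
  [ 0  1  0  0  0 ]
  [ 0  0  1  3  1 ]
  [ 0  0  0  0  0 ]
R1 ← R1 − 2·R3
  [ 1  2  0  0  3 ]
  [ 0  1  0  0  0 ]
  [ 0  0  1  3  1 ]
  [ 0  0  0  0  0 ]
R1 ← R1 − 2·R2
  [ 1  0  0  0  3 ]
  [ 0  1  0  0  0 ]
  [ 0  0  1  3  1 ]
  [ 0  0  0  0  0 ]
Pivot columns are the columns containing a leading 1.

0, 1, 2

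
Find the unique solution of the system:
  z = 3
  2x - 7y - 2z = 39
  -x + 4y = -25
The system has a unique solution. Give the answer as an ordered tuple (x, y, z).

(5, -5, 3)

Form the augmented matrix and row-reduce:
  [  0   0   1  |    3 ]
  [  2  -7  -2  |   39 ]
  [ -1   4   0  |  -25 ]
r1 <-> r2
  [  2  -7  -2  |   39 ]
  [  0   0   1  |    3 ]
  [ -1   4   0  |  -25 ]
r1 ← 1/2·r1
  [  1  -7/2  -1  |  39/2 ]
  [  0     0   1  |     3 ]
  [ -1     4   0  |   -25 ]
r3 ← r3 + r1
  [ 1  -7/2  -1  |   39/2 ]
  [ 0     0   1  |      3 ]
  [ 0   1/2  -1  |  -11/2 ]
r2 <-> r3
  [ 1  -7/2  -1  |   39/2 ]
  [ 0   1/2  -1  |  -11/2 ]
  [ 0     0   1  |      3 ]
r2 ← 2·r2
  [ 1  -7/2  -1  |  39/2 ]
  [ 0     1  -2  |   -11 ]
  [ 0     0   1  |     3 ]
r2 ← r2 + 2·r3
  [ 1  -7/2  -1  |  39/2 ]
  [ 0     1   0  |    -5 ]
  [ 0     0   1  |     3 ]
r1 ← r1 + r3
  [ 1  -7/2  0  |  45/2 ]
  [ 0     1  0  |    -5 ]
  [ 0     0  1  |     3 ]
r1 ← r1 + 7/2·r2
  [ 1  0  0  |   5 ]
  [ 0  1  0  |  -5 ]
  [ 0  0  1  |   3 ]
Reading off the last column: x = 5, y = -5, z = 3.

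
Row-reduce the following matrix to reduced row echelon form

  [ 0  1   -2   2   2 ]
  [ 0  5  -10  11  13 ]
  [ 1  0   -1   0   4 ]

Swap r1 and r3.
  [ 1  0   -1   0   4 ]
  [ 0  5  -10  11  13 ]
  [ 0  1   -2   2   2 ]
Multiply r2 by 1/5.
  [ 1  0  -1     0     4 ]
  [ 0  1  -2  11/5  13/5 ]
  [ 0  1  -2     2     2 ]
Subtract r2 from r3.
  [ 1  0  -1     0     4 ]
  [ 0  1  -2  11/5  13/5 ]
  [ 0  0   0  -1/5  -3/5 ]
Multiply r3 by -5.
  [ 1  0  -1     0     4 ]
  [ 0  1  -2  11/5  13/5 ]
  [ 0  0   0     1     3 ]
Subtract 11/5 times r3 from r2.
  [ 1  0  -1  0   4 ]
  [ 0  1  -2  0  -4 ]
  [ 0  0   0  1   3 ]

[[1, 0, -1, 0, 4], [0, 1, -2, 0, -4], [0, 0, 0, 1, 3]]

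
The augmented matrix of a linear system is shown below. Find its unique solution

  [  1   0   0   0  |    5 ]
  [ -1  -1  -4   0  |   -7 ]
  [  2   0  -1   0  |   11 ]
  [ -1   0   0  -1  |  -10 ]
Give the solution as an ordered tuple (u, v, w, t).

(5, 6, -1, 5)

ρ2 → ρ2 + ρ1
  [  1   0   0   0  |    5 ]
  [  0  -1  -4   0  |   -2 ]
  [  2   0  -1   0  |   11 ]
  [ -1   0   0  -1  |  -10 ]
ρ3 → ρ3 − 2·ρ1
  [  1   0   0   0  |    5 ]
  [  0  -1  -4   0  |   -2 ]
  [  0   0  -1   0  |    1 ]
  [ -1   0   0  -1  |  -10 ]
ρ4 → ρ4 + ρ1
  [ 1   0   0   0  |   5 ]
  [ 0  -1  -4   0  |  -2 ]
  [ 0   0  -1   0  |   1 ]
  [ 0   0   0  -1  |  -5 ]
ρ2 → -1·ρ2
  [ 1  0   0   0  |   5 ]
  [ 0  1   4   0  |   2 ]
  [ 0  0  -1   0  |   1 ]
  [ 0  0   0  -1  |  -5 ]
ρ3 → -1·ρ3
  [ 1  0  0   0  |   5 ]
  [ 0  1  4   0  |   2 ]
  [ 0  0  1   0  |  -1 ]
  [ 0  0  0  -1  |  -5 ]
ρ4 → -1·ρ4
  [ 1  0  0  0  |   5 ]
  [ 0  1  4  0  |   2 ]
  [ 0  0  1  0  |  -1 ]
  [ 0  0  0  1  |   5 ]
ρ2 → ρ2 − 4·ρ3
  [ 1  0  0  0  |   5 ]
  [ 0  1  0  0  |   6 ]
  [ 0  0  1  0  |  -1 ]
  [ 0  0  0  1  |   5 ]
Reading off the last column: u = 5, v = 6, w = -1, t = 5.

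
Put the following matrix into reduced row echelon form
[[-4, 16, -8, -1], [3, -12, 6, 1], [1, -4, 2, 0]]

[[1, -4, 2, 0], [0, 0, 0, 1], [0, 0, 0, 0]]

ρ1 := -1/4·ρ1
  [ 1   -4  2  1/4 ]
  [ 3  -12  6    1 ]
  [ 1   -4  2    0 ]
ρ2 := ρ2 − 3·ρ1
  [ 1  -4  2  1/4 ]
  [ 0   0  0  1/4 ]
  [ 1  -4  2    0 ]
ρ3 := ρ3 − ρ1
  [ 1  -4  2   1/4 ]
  [ 0   0  0   1/4 ]
  [ 0   0  0  -1/4 ]
ρ2 := 4·ρ2
  [ 1  -4  2   1/4 ]
  [ 0   0  0     1 ]
  [ 0   0  0  -1/4 ]
ρ3 := ρ3 + 1/4·ρ2
  [ 1  -4  2  1/4 ]
  [ 0   0  0    1 ]
  [ 0   0  0    0 ]
ρ1 := ρ1 − 1/4·ρ2
  [ 1  -4  2  0 ]
  [ 0   0  0  1 ]
  [ 0   0  0  0 ]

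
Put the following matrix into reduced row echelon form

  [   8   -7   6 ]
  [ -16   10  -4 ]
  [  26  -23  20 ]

[[1, 0, -1], [0, 1, -2], [0, 0, 0]]

R1 → 1/8·R1
  [   1  -7/8  3/4 ]
  [ -16    10   -4 ]
  [  26   -23   20 ]
R2 → R2 + 16·R1
  [  1  -7/8  3/4 ]
  [  0    -4    8 ]
  [ 26   -23   20 ]
R3 → R3 − 26·R1
  [ 1  -7/8  3/4 ]
  [ 0    -4    8 ]
  [ 0  -1/4  1/2 ]
R2 → -1/4·R2
  [ 1  -7/8  3/4 ]
  [ 0     1   -2 ]
  [ 0  -1/4  1/2 ]
R3 → R3 + 1/4·R2
  [ 1  -7/8  3/4 ]
  [ 0     1   -2 ]
  [ 0     0    0 ]
R1 → R1 + 7/8·R2
  [ 1  0  -1 ]
  [ 0  1  -2 ]
  [ 0  0   0 ]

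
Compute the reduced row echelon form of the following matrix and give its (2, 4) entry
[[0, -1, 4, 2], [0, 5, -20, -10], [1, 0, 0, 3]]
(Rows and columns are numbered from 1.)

-2

Swap r1 and r3.
  [ 1   0    0    3 ]
  [ 0   5  -20  -10 ]
  [ 0  -1    4    2 ]
Multiply r2 by 1/5.
  [ 1   0   0   3 ]
  [ 0   1  -4  -2 ]
  [ 0  -1   4   2 ]
Add r2 to r3.
  [ 1  0   0   3 ]
  [ 0  1  -4  -2 ]
  [ 0  0   0   0 ]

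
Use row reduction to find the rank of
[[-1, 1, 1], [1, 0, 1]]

rank = 2

R1 -> -1·R1
  [ 1  -1  -1 ]
  [ 1   0   1 ]
R2 -> R2 − R1
  [ 1  -1  -1 ]
  [ 0   1   2 ]
R1 -> R1 + R2
  [ 1  0  1 ]
  [ 0  1  2 ]
The reduced form has 2 nonzero rows.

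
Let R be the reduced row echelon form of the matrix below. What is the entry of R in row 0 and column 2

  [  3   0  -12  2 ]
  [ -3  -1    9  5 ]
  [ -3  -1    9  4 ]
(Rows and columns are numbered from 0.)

R1 → 1/3·R1
  [  1   0  -4  2/3 ]
  [ -3  -1   9    5 ]
  [ -3  -1   9    4 ]
R2 → R2 + 3·R1
  [  1   0  -4  2/3 ]
  [  0  -1  -3    7 ]
  [ -3  -1   9    4 ]
R3 → R3 + 3·R1
  [ 1   0  -4  2/3 ]
  [ 0  -1  -3    7 ]
  [ 0  -1  -3    6 ]
R2 → -1·R2
  [ 1   0  -4  2/3 ]
  [ 0   1   3   -7 ]
  [ 0  -1  -3    6 ]
R3 → R3 + R2
  [ 1  0  -4  2/3 ]
  [ 0  1   3   -7 ]
  [ 0  0   0   -1 ]
R3 → -1·R3
  [ 1  0  -4  2/3 ]
  [ 0  1   3   -7 ]
  [ 0  0   0    1 ]
R2 → R2 + 7·R3
  [ 1  0  -4  2/3 ]
  [ 0  1   3    0 ]
  [ 0  0   0    1 ]
R1 → R1 − 2/3·R3
  [ 1  0  -4  0 ]
  [ 0  1   3  0 ]
  [ 0  0   0  1 ]

-4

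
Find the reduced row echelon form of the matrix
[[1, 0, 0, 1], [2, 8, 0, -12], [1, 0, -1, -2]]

Subtract 2 times R1 from R2.
  [ 1  0   0    1 ]
  [ 0  8   0  -14 ]
  [ 1  0  -1   -2 ]
Subtract R1 from R3.
  [ 1  0   0    1 ]
  [ 0  8   0  -14 ]
  [ 0  0  -1   -3 ]
Multiply R2 by 1/8.
  [ 1  0   0     1 ]
  [ 0  1   0  -7/4 ]
  [ 0  0  -1    -3 ]
Multiply R3 by -1.
  [ 1  0  0     1 ]
  [ 0  1  0  -7/4 ]
  [ 0  0  1     3 ]

[[1, 0, 0, 1], [0, 1, 0, -7/4], [0, 0, 1, 3]]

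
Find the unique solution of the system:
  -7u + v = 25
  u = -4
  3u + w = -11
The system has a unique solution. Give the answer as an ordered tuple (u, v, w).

Form the augmented matrix and row-reduce:
  [ -7  1  0  |   25 ]
  [  1  0  0  |   -4 ]
  [  3  0  1  |  -11 ]
Multiply r1 by -1/7.
  [ 1  -1/7  0  |  -25/7 ]
  [ 1     0  0  |     -4 ]
  [ 3     0  1  |    -11 ]
Subtract r1 from r2.
  [ 1  -1/7  0  |  -25/7 ]
  [ 0   1/7  0  |   -3/7 ]
  [ 3     0  1  |    -11 ]
Subtract 3 times r1 from r3.
  [ 1  -1/7  0  |  -25/7 ]
  [ 0   1/7  0  |   -3/7 ]
  [ 0   3/7  1  |   -2/7 ]
Multiply r2 by 7.
  [ 1  -1/7  0  |  -25/7 ]
  [ 0     1  0  |     -3 ]
  [ 0   3/7  1  |   -2/7 ]
Subtract 3/7 times r2 from r3.
  [ 1  -1/7  0  |  -25/7 ]
  [ 0     1  0  |     -3 ]
  [ 0     0  1  |      1 ]
Add 1/7 times r2 to r1.
  [ 1  0  0  |  -4 ]
  [ 0  1  0  |  -3 ]
  [ 0  0  1  |   1 ]
Reading off the last column: u = -4, v = -3, w = 1.

(-4, -3, 1)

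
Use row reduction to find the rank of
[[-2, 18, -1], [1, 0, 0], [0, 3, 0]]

ρ1 → -1/2·ρ1
  [ 1  -9  1/2 ]
  [ 1   0    0 ]
  [ 0   3    0 ]
ρ2 → ρ2 − ρ1
  [ 1  -9   1/2 ]
  [ 0   9  -1/2 ]
  [ 0   3     0 ]
ρ2 → 1/9·ρ2
  [ 1  -9    1/2 ]
  [ 0   1  -1/18 ]
  [ 0   3      0 ]
ρ3 → ρ3 − 3·ρ2
  [ 1  -9    1/2 ]
  [ 0   1  -1/18 ]
  [ 0   0    1/6 ]
ρ3 → 6·ρ3
  [ 1  -9    1/2 ]
  [ 0   1  -1/18 ]
  [ 0   0      1 ]
ρ2 → ρ2 + 1/18·ρ3
  [ 1  -9  1/2 ]
  [ 0   1    0 ]
  [ 0   0    1 ]
ρ1 → ρ1 − 1/2·ρ3
  [ 1  -9  0 ]
  [ 0   1  0 ]
  [ 0   0  1 ]
ρ1 → ρ1 + 9·ρ2
  [ 1  0  0 ]
  [ 0  1  0 ]
  [ 0  0  1 ]
The reduced form has 3 nonzero rows.

rank = 3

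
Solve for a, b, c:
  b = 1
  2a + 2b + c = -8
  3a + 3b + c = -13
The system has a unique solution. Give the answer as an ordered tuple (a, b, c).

Form the augmented matrix and row-reduce:
  [ 0  1  0  |    1 ]
  [ 2  2  1  |   -8 ]
  [ 3  3  1  |  -13 ]
Swap ρ1 and ρ2.
  [ 2  2  1  |   -8 ]
  [ 0  1  0  |    1 ]
  [ 3  3  1  |  -13 ]
Multiply ρ1 by 1/2.
  [ 1  1  1/2  |   -4 ]
  [ 0  1    0  |    1 ]
  [ 3  3    1  |  -13 ]
Subtract 3 times ρ1 from ρ3.
  [ 1  1   1/2  |  -4 ]
  [ 0  1     0  |   1 ]
  [ 0  0  -1/2  |  -1 ]
Multiply ρ3 by -2.
  [ 1  1  1/2  |  -4 ]
  [ 0  1    0  |   1 ]
  [ 0  0    1  |   2 ]
Subtract 1/2 times ρ3 from ρ1.
  [ 1  1  0  |  -5 ]
  [ 0  1  0  |   1 ]
  [ 0  0  1  |   2 ]
Subtract ρ2 from ρ1.
  [ 1  0  0  |  -6 ]
  [ 0  1  0  |   1 ]
  [ 0  0  1  |   2 ]
Reading off the last column: a = -6, b = 1, c = 2.

(-6, 1, 2)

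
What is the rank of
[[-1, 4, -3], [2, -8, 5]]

rank = 2

R1 → -1·R1
R2 → R2 − 2·R1
R2 → -1·R2
R1 → R1 − 3·R2
The reduced form has 2 nonzero rows.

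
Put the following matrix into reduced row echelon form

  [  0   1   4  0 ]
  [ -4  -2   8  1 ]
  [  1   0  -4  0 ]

[[1, 0, -4, 0], [0, 1, 4, 0], [0, 0, 0, 1]]

R1 ↔ R2
  [ -4  -2   8  1 ]
  [  0   1   4  0 ]
  [  1   0  -4  0 ]
R1 → -1/4·R1
  [ 1  1/2  -2  -1/4 ]
  [ 0    1   4     0 ]
  [ 1    0  -4     0 ]
R3 → R3 − R1
  [ 1   1/2  -2  -1/4 ]
  [ 0     1   4     0 ]
  [ 0  -1/2  -2   1/4 ]
R3 → R3 + 1/2·R2
  [ 1  1/2  -2  -1/4 ]
  [ 0    1   4     0 ]
  [ 0    0   0   1/4 ]
R3 → 4·R3
  [ 1  1/2  -2  -1/4 ]
  [ 0    1   4     0 ]
  [ 0    0   0     1 ]
R1 → R1 + 1/4·R3
  [ 1  1/2  -2  0 ]
  [ 0    1   4  0 ]
  [ 0    0   0  1 ]
R1 → R1 − 1/2·R2
  [ 1  0  -4  0 ]
  [ 0  1   4  0 ]
  [ 0  0   0  1 ]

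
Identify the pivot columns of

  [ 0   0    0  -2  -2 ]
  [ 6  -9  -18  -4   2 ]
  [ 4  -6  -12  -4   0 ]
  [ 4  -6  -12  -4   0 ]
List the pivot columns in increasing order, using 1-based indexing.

R1 <-> R2
R1 -> 1/6·R1
R3 -> R3 − 4·R1
R4 -> R4 − 4·R1
R2 -> -1/2·R2
R3 -> R3 + 4/3·R2
R4 -> R4 + 4/3·R2
R1 -> R1 + 2/3·R2
Pivot columns are the columns containing a leading 1.

1, 4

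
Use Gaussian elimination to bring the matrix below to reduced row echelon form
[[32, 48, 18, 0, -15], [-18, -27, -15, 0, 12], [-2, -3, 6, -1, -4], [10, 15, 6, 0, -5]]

[[1, 3/2, 0, 0, 0], [0, 0, 1, 0, 0], [0, 0, 0, 1, 0], [0, 0, 0, 0, 1]]

ρ1 → 1/32·ρ1
  [   1  3/2  9/16   0  -15/32 ]
  [ -18  -27   -15   0      12 ]
  [  -2   -3     6  -1      -4 ]
  [  10   15     6   0      -5 ]
ρ2 → ρ2 + 18·ρ1
  [  1  3/2   9/16   0  -15/32 ]
  [  0    0  -39/8   0   57/16 ]
  [ -2   -3      6  -1      -4 ]
  [ 10   15      6   0      -5 ]
ρ3 → ρ3 + 2·ρ1
  [  1  3/2   9/16   0  -15/32 ]
  [  0    0  -39/8   0   57/16 ]
  [  0    0   57/8  -1  -79/16 ]
  [ 10   15      6   0      -5 ]
ρ4 → ρ4 − 10·ρ1
  [ 1  3/2   9/16   0  -15/32 ]
  [ 0    0  -39/8   0   57/16 ]
  [ 0    0   57/8  -1  -79/16 ]
  [ 0    0    3/8   0   -5/16 ]
ρ2 → -8/39·ρ2
  [ 1  3/2  9/16   0  -15/32 ]
  [ 0    0     1   0  -19/26 ]
  [ 0    0  57/8  -1  -79/16 ]
  [ 0    0   3/8   0   -5/16 ]
ρ3 → ρ3 − 57/8·ρ2
  [ 1  3/2  9/16   0  -15/32 ]
  [ 0    0     1   0  -19/26 ]
  [ 0    0     0  -1    7/26 ]
  [ 0    0   3/8   0   -5/16 ]
ρ4 → ρ4 − 3/8·ρ2
  [ 1  3/2  9/16   0  -15/32 ]
  [ 0    0     1   0  -19/26 ]
  [ 0    0     0  -1    7/26 ]
  [ 0    0     0   0   -1/26 ]
ρ3 → -1·ρ3
  [ 1  3/2  9/16  0  -15/32 ]
  [ 0    0     1  0  -19/26 ]
  [ 0    0     0  1   -7/26 ]
  [ 0    0     0  0   -1/26 ]
ρ4 → -26·ρ4
  [ 1  3/2  9/16  0  -15/32 ]
  [ 0    0     1  0  -19/26 ]
  [ 0    0     0  1   -7/26 ]
  [ 0    0     0  0       1 ]
ρ3 → ρ3 + 7/26·ρ4
  [ 1  3/2  9/16  0  -15/32 ]
  [ 0    0     1  0  -19/26 ]
  [ 0    0     0  1       0 ]
  [ 0    0     0  0       1 ]
ρ2 → ρ2 + 19/26·ρ4
  [ 1  3/2  9/16  0  -15/32 ]
  [ 0    0     1  0       0 ]
  [ 0    0     0  1       0 ]
  [ 0    0     0  0       1 ]
ρ1 → ρ1 + 15/32·ρ4
  [ 1  3/2  9/16  0  0 ]
  [ 0    0     1  0  0 ]
  [ 0    0     0  1  0 ]
  [ 0    0     0  0  1 ]
ρ1 → ρ1 − 9/16·ρ2
  [ 1  3/2  0  0  0 ]
  [ 0    0  1  0  0 ]
  [ 0    0  0  1  0 ]
  [ 0    0  0  0  1 ]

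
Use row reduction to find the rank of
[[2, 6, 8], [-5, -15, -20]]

R1 := 1/2·R1
  [  1    3    4 ]
  [ -5  -15  -20 ]
R2 := R2 + 5·R1
  [ 1  3  4 ]
  [ 0  0  0 ]
The reduced form has 1 nonzero row.

rank = 1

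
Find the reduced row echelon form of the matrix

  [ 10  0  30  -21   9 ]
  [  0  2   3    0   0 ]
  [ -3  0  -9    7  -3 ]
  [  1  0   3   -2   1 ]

ρ1 → 1/10·ρ1
  [  1  0   3  -21/10  9/10 ]
  [  0  2   3       0     0 ]
  [ -3  0  -9       7    -3 ]
  [  1  0   3      -2     1 ]
ρ3 → ρ3 + 3·ρ1
  [ 1  0  3  -21/10   9/10 ]
  [ 0  2  3       0      0 ]
  [ 0  0  0    7/10  -3/10 ]
  [ 1  0  3      -2      1 ]
ρ4 → ρ4 − ρ1
  [ 1  0  3  -21/10   9/10 ]
  [ 0  2  3       0      0 ]
  [ 0  0  0    7/10  -3/10 ]
  [ 0  0  0    1/10   1/10 ]
ρ2 → 1/2·ρ2
  [ 1  0    3  -21/10   9/10 ]
  [ 0  1  3/2       0      0 ]
  [ 0  0    0    7/10  -3/10 ]
  [ 0  0    0    1/10   1/10 ]
ρ3 → 10/7·ρ3
  [ 1  0    3  -21/10  9/10 ]
  [ 0  1  3/2       0     0 ]
  [ 0  0    0       1  -3/7 ]
  [ 0  0    0    1/10  1/10 ]
ρ4 → ρ4 − 1/10·ρ3
  [ 1  0    3  -21/10  9/10 ]
  [ 0  1  3/2       0     0 ]
  [ 0  0    0       1  -3/7 ]
  [ 0  0    0       0   1/7 ]
ρ4 → 7·ρ4
  [ 1  0    3  -21/10  9/10 ]
  [ 0  1  3/2       0     0 ]
  [ 0  0    0       1  -3/7 ]
  [ 0  0    0       0     1 ]
ρ3 → ρ3 + 3/7·ρ4
  [ 1  0    3  -21/10  9/10 ]
  [ 0  1  3/2       0     0 ]
  [ 0  0    0       1     0 ]
  [ 0  0    0       0     1 ]
ρ1 → ρ1 − 9/10·ρ4
  [ 1  0    3  -21/10  0 ]
  [ 0  1  3/2       0  0 ]
  [ 0  0    0       1  0 ]
  [ 0  0    0       0  1 ]
ρ1 → ρ1 + 21/10·ρ3
  [ 1  0    3  0  0 ]
  [ 0  1  3/2  0  0 ]
  [ 0  0    0  1  0 ]
  [ 0  0    0  0  1 ]

[[1, 0, 3, 0, 0], [0, 1, 3/2, 0, 0], [0, 0, 0, 1, 0], [0, 0, 0, 0, 1]]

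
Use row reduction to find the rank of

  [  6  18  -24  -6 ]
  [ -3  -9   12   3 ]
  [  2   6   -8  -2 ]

Multiply R1 by 1/6.
  [  1   3  -4  -1 ]
  [ -3  -9  12   3 ]
  [  2   6  -8  -2 ]
Add 3 times R1 to R2.
  [ 1  3  -4  -1 ]
  [ 0  0   0   0 ]
  [ 2  6  -8  -2 ]
Subtract 2 times R1 from R3.
  [ 1  3  -4  -1 ]
  [ 0  0   0   0 ]
  [ 0  0   0   0 ]
The reduced form has 1 nonzero row.

rank = 1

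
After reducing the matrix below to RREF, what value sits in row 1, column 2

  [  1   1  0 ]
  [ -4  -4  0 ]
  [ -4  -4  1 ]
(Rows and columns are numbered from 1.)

1

Add 4 times R1 to R2.
Add 4 times R1 to R3.
Swap R2 and R3.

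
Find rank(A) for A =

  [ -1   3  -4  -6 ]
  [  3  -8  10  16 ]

rank = 2

ρ1 -> -1·ρ1
ρ2 -> ρ2 − 3·ρ1
ρ1 -> ρ1 + 3·ρ2
The reduced form has 2 nonzero rows.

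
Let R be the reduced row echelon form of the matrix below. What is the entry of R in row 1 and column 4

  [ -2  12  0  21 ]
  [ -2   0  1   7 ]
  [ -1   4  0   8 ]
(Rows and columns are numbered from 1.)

R1 := -1/2·R1
  [  1  -6  0  -21/2 ]
  [ -2   0  1      7 ]
  [ -1   4  0      8 ]
R2 := R2 + 2·R1
  [  1   -6  0  -21/2 ]
  [  0  -12  1    -14 ]
  [ -1    4  0      8 ]
R3 := R3 + R1
  [ 1   -6  0  -21/2 ]
  [ 0  -12  1    -14 ]
  [ 0   -2  0   -5/2 ]
R2 := -1/12·R2
  [ 1  -6      0  -21/2 ]
  [ 0   1  -1/12    7/6 ]
  [ 0  -2      0   -5/2 ]
R3 := R3 + 2·R2
  [ 1  -6      0  -21/2 ]
  [ 0   1  -1/12    7/6 ]
  [ 0   0   -1/6   -1/6 ]
R3 := -6·R3
  [ 1  -6      0  -21/2 ]
  [ 0   1  -1/12    7/6 ]
  [ 0   0      1      1 ]
R2 := R2 + 1/12·R3
  [ 1  -6  0  -21/2 ]
  [ 0   1  0    5/4 ]
  [ 0   0  1      1 ]
R1 := R1 + 6·R2
  [ 1  0  0   -3 ]
  [ 0  1  0  5/4 ]
  [ 0  0  1    1 ]

-3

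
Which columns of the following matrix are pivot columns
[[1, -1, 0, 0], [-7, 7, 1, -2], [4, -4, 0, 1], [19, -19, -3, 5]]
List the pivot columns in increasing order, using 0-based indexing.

r2 -> r2 + 7·r1
  [  1   -1   0   0 ]
  [  0    0   1  -2 ]
  [  4   -4   0   1 ]
  [ 19  -19  -3   5 ]
r3 -> r3 − 4·r1
  [  1   -1   0   0 ]
  [  0    0   1  -2 ]
  [  0    0   0   1 ]
  [ 19  -19  -3   5 ]
r4 -> r4 − 19·r1
  [ 1  -1   0   0 ]
  [ 0   0   1  -2 ]
  [ 0   0   0   1 ]
  [ 0   0  -3   5 ]
r4 -> r4 + 3·r2
  [ 1  -1  0   0 ]
  [ 0   0  1  -2 ]
  [ 0   0  0   1 ]
  [ 0   0  0  -1 ]
r4 -> r4 + r3
  [ 1  -1  0   0 ]
  [ 0   0  1  -2 ]
  [ 0   0  0   1 ]
  [ 0   0  0   0 ]
r2 -> r2 + 2·r3
  [ 1  -1  0  0 ]
  [ 0   0  1  0 ]
  [ 0   0  0  1 ]
  [ 0   0  0  0 ]
Pivot columns are the columns containing a leading 1.

0, 2, 3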